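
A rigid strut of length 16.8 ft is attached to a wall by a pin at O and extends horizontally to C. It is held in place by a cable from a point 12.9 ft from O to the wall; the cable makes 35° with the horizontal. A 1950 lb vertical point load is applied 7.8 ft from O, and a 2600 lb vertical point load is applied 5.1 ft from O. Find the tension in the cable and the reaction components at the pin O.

T = 3848 lb, O_x = 3152 lb, O_y = 2343 lb

ΣM about O: T·sin35°·12.9 − 1950·7.8 − 2600·5.1 = 0 → T = 28470/(12.9·0.573576) = 3847.75 ≈ 3848 lb.
ΣF_x = 0: O_x − T·cos35° = 0 → O_x = 3847.75 × 0.819152 = 3152 lb.
ΣF_y = 0: O_y + T·sin35° − 1950 − 2600 = 0 → O_y = 4550 − 3847.75 × 0.573576 = 2343 lb.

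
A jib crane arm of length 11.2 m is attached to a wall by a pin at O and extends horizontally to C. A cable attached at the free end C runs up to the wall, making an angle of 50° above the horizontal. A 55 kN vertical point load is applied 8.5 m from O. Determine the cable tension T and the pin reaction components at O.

T = 54.49 kN, O_x = 35.02 kN, O_y = 13.26 kN

ΣM about O: T·sin50°·11.2 − 55·8.5 = 0 → T = 467.5/(11.2·0.766044) = 54.4891 ≈ 54.49 kN.
ΣF_x = 0: O_x − T·cos50° = 0 → O_x = 54.4891 × 0.642788 = 35.02 kN.
ΣF_y = 0: O_y + T·sin50° − 55 = 0 → O_y = 55 − 54.4891 × 0.766044 = 13.26 kN.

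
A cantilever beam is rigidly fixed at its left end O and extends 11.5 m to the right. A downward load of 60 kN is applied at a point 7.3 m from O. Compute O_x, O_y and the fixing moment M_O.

ΣF_x = 0: O_x = 0.
ΣF_y = 0: O_y − 60 = 0 → O_y = 60.00 kN.
ΣM about O: M_O − 60·7.3 = 0 → M_O = 438.0 kN·m.

O_x = 0, O_y = 60.00 kN, M_O = 438.0 kN·m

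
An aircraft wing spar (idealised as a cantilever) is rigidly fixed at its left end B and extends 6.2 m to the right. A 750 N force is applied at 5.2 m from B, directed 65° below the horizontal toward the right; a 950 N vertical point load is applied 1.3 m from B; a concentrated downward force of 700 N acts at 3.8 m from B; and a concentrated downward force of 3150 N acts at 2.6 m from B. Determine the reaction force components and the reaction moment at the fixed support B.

ΣF_x = 0: B_x + 750·cos65° = 0 → B_x = -317.0 N.
ΣF_y = 0: B_y − 750·sin65° − 950 − 700 − 3150 = 0 → B_y = 5480 N.
ΣM about B: M_B − 750·sin65°·5.2 − 950·1.3 − 700·3.8 − 3150·2.6 = 0 → M_B = 15620 N·m.

B_x = -317.0 N, B_y = 5480 N, M_B = 15620 N·m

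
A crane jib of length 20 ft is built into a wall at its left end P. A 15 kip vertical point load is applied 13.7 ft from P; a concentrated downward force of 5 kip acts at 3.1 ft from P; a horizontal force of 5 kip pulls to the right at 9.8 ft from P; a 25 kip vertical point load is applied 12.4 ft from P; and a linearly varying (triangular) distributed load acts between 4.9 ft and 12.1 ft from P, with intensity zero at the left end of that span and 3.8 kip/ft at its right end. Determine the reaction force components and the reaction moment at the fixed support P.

Resultant of the triangular load: ½ × 3.8 × 7.2 = 13.68 kip, acting at 9.7 ft from P (one-third of the span from the peak).
ΣF_x = 0: P_x + 5 = 0 → P_x = -5.000 kip.
ΣF_y = 0: P_y − 15 − 5 − 25 − ½·3.8·7.2 = 0 → P_y = 58.68 kip.
ΣM about P: M_P − 15·13.7 − 5·3.1 − 25·12.4 − (½·3.8·7.2)·9.7 = 0 → M_P = 663.7 kip·ft.

P_x = -5.000 kip, P_y = 58.68 kip, M_P = 663.7 kip·ft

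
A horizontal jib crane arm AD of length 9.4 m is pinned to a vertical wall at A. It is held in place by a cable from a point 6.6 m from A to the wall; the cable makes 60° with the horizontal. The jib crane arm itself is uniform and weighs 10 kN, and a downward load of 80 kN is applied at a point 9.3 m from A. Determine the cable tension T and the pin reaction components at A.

T = 138.4 kN, A_x = 69.19 kN, A_y = -29.85 kN

ΣM about A: T·sin60°·6.6 − 10·4.7 − 80·9.3 = 0 → T = 791/(6.6·0.866025) = 138.389 ≈ 138.4 kN.
ΣF_x = 0: A_x − T·cos60° = 0 → A_x = 138.389 × 0.5 = 69.19 kN.
ΣF_y = 0: A_y + T·sin60° − 10 − 80 = 0 → A_y = 90 − 138.389 × 0.866025 = -29.85 kN.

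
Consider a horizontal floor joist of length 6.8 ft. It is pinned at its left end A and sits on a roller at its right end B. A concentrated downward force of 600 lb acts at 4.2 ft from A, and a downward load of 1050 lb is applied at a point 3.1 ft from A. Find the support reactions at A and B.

Moments about A: B_y·6.8 − 600·4.2 − 1050·3.1 = 0 → B_y = 5775/6.8 = 849.265 ≈ 849.3 lb.
ΣF_y = 0: A_y + 849.265 − 600 − 1050 = 0 → A_y = 800.7 lb.
ΣF_x = 0: no horizontal applied forces, so A_x = 0.

A_x = 0, A_y = 800.7 lb, B_y = 849.3 lb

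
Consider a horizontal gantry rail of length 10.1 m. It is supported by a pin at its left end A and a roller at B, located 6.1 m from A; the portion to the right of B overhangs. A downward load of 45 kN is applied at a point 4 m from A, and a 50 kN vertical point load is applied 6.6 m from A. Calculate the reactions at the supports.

A_x = 0, A_y = 11.39 kN, B_y = 83.61 kN

Moments about A: B_y·6.1 − 45·4 − 50·6.6 = 0 → B_y = 510/6.1 = 83.6066 ≈ 83.61 kN.
ΣF_y = 0: A_y + 83.6066 − 45 − 50 = 0 → A_y = 11.39 kN.
ΣF_x = 0: no horizontal applied forces, so A_x = 0.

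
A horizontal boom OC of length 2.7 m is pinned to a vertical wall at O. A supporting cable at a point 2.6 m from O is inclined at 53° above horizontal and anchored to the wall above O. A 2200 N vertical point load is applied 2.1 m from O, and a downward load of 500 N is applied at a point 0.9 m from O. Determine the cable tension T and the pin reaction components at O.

T = 2442 N, O_x = 1469 N, O_y = 750.0 N

ΣM about O: T·sin53°·2.6 − 2200·2.1 − 500·0.9 = 0 → T = 5070/(2.6·0.798636) = 2441.66 ≈ 2442 N.
ΣF_x = 0: O_x − T·cos53° = 0 → O_x = 2441.66 × 0.601815 = 1469 N.
ΣF_y = 0: O_y + T·sin53° − 2200 − 500 = 0 → O_y = 2700 − 2441.66 × 0.798636 = 750.0 N.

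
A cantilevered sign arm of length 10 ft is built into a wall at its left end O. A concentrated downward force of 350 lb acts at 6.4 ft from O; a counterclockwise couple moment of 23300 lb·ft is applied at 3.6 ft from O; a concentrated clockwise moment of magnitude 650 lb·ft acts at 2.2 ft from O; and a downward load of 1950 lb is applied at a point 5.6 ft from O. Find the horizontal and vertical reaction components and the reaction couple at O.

O_x = 0, O_y = 2300 lb, M_O = -9490 lb·ft

ΣF_x = 0: O_x = 0.
ΣF_y = 0: O_y − 350 − 1950 = 0 → O_y = 2300 lb.
ΣM about O: M_O − 350·6.4 + 23300 − 650 − 1950·5.6 = 0 → M_O = -9490 lb·ft.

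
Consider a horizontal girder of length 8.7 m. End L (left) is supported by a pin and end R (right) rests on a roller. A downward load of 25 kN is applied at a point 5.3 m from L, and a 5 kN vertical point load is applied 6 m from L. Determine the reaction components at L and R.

Moments about L: R_y·8.7 − 25·5.3 − 5·6 = 0 → R_y = 162.5/8.7 = 18.6782 ≈ 18.68 kN.
ΣF_y = 0: L_y + 18.6782 − 25 − 5 = 0 → L_y = 11.32 kN.
ΣF_x = 0: no horizontal applied forces, so L_x = 0.

L_x = 0, L_y = 11.32 kN, R_y = 18.68 kN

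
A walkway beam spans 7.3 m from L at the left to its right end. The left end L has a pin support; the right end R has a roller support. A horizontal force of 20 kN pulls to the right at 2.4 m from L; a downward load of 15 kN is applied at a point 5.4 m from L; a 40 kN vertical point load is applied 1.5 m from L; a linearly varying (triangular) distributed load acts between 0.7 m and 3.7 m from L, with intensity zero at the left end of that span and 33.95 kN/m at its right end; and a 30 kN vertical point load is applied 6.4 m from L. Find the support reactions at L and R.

L_x = -20.00 kN, L_y = 71.47 kN, R_y = 64.45 kN

Resultant of the triangular load: ½ × 33.95 × 3 = 50.925 kN, acting at 2.7 m from L (one-third of the span from the peak).
Moments about L: R_y·7.3 − 15·5.4 − 40·1.5 − (½·33.95·3)·2.7 − 30·6.4 = 0 → R_y = 470.4975/7.3 = 64.4517 ≈ 64.45 kN.
ΣF_y = 0: L_y + 64.4517 − 15 − 40 − ½·33.95·3 − 30 = 0 → L_y = 71.47 kN.
ΣF_x = 0: L_x + 20 = 0 → L_x = -20.00 kN.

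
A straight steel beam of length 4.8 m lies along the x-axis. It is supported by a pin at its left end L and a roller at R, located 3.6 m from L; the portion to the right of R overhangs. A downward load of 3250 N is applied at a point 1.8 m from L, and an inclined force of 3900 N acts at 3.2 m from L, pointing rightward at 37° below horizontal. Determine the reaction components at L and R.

L_x = -3115 N, L_y = 1886 N, R_y = 3711 N

Moments about L: R_y·3.6 − 3250·1.8 − 3900·sin37°·3.2 = 0 → R_y = 13360.7/3.6 = 3711.31 ≈ 3711 N.
ΣF_y = 0: L_y + 3711.31 − 3250 − 3900·sin37° = 0 → L_y = 1886 N.
ΣF_x = 0: L_x + 3900·cos37° = 0 → L_x = -3115 N.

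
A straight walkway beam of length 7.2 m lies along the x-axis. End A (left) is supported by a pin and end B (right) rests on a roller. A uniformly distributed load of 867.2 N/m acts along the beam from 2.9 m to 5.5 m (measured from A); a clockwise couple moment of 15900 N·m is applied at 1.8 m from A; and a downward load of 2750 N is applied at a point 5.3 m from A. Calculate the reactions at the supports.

Resultant of the distributed load: 867.2 × 2.6 = 2254.72 N at 4.2 m from A.
ΣM about A: B_y·7.2 − (867.2·2.6)·4.2 − 15900 − 2750·5.3 = 0 → B_y = 39944.824/7.2 = 5547.89 ≈ 5548 N.
ΣF_y = 0: A_y + 5547.89 − 867.2·2.6 − 2750 = 0 → A_y = -543.2 N.
ΣF_x = 0: no horizontal applied forces, so A_x = 0.

A_x = 0, A_y = -543.2 N, B_y = 5548 N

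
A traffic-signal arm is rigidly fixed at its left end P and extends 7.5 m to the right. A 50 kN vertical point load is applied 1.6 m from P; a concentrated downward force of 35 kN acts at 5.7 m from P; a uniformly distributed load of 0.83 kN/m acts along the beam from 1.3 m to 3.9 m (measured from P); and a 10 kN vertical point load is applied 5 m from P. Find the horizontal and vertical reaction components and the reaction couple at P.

P_x = 0, P_y = 97.16 kN, M_P = 335.1 kN·m

Resultant of the distributed load: 0.83 × 2.6 = 2.158 kN at 2.6 m from P.
ΣF_x = 0: P_x = 0.
ΣF_y = 0: P_y − 50 − 35 − 0.83·2.6 − 10 = 0 → P_y = 97.16 kN.
ΣM about P: M_P − 50·1.6 − 35·5.7 − (0.83·2.6)·2.6 − 10·5 = 0 → M_P = 335.1 kN·m.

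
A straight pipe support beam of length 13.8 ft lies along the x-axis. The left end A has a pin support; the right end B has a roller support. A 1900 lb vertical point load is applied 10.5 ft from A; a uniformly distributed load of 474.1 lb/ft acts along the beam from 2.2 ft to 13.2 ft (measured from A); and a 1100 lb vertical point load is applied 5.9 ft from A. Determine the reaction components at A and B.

A_x = 0, A_y = 3389 lb, B_y = 4826 lb

Resultant of the distributed load: 474.1 × 11 = 5215.1 lb at 7.7 ft from A.
Taking moments about A: B_y·13.8 − 1900·10.5 − (474.1·11)·7.7 − 1100·5.9 = 0 → B_y = 66596.27/13.8 = 4825.82 ≈ 4826 lb.
ΣF_y = 0: A_y + 4825.82 − 1900 − 474.1·11 − 1100 = 0 → A_y = 3389 lb.
ΣF_x = 0: no horizontal applied forces, so A_x = 0.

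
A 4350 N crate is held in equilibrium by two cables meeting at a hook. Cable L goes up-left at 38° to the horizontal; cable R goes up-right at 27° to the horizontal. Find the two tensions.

ΣF_x = 0: −T_L·cos38° + T_R·cos27° = 0 → T_R = 0.884405·T_L.
ΣF_y = 0: T_L·sin38° + T_R·sin27° = 4350.
Substitute: T_L·(0.615661 + 0.884405·0.45399) = 4350 → T_L = 4276.56 ≈ 4277 N.
Then T_R = 0.884405 × 4276.56 = 3782 N.

T_L = 4277 N, T_R = 3782 N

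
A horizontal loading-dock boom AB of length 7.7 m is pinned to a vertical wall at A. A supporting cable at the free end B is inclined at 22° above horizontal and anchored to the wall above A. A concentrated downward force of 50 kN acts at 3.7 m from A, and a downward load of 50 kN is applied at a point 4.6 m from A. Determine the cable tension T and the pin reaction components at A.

T = 143.9 kN, A_x = 133.4 kN, A_y = 46.10 kN

ΣM about A: T·sin22°·7.7 − 50·3.7 − 50·4.6 = 0 → T = 415/(7.7·0.374607) = 143.874 ≈ 143.9 kN.
ΣF_x = 0: A_x − T·cos22° = 0 → A_x = 143.874 × 0.927184 = 133.4 kN.
ΣF_y = 0: A_y + T·sin22° − 50 − 50 = 0 → A_y = 100 − 143.874 × 0.374607 = 46.10 kN.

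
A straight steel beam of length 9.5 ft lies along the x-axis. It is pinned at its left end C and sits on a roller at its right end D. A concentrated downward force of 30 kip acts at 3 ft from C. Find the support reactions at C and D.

Taking moments about C: D_y·9.5 − 30·3 = 0 → D_y = 90/9.5 = 9.47368 ≈ 9.474 kip.
ΣF_y = 0: C_y + 9.47368 − 30 = 0 → C_y = 20.53 kip.
ΣF_x = 0: no horizontal applied forces, so C_x = 0.

C_x = 0, C_y = 20.53 kip, D_y = 9.474 kip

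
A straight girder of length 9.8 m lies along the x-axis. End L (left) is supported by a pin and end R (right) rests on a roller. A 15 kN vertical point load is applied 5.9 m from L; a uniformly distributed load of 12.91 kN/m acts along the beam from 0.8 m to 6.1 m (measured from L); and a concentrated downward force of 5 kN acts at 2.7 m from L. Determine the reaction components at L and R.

L_x = 0, L_y = 53.93 kN, R_y = 34.50 kN

Resultant of the distributed load: 12.91 × 5.3 = 68.423 kN at 3.45 m from L.
Moments about L: R_y·9.8 − 15·5.9 − (12.91·5.3)·3.45 − 5·2.7 = 0 → R_y = 338.05935/9.8 = 34.4959 ≈ 34.50 kN.
ΣF_y = 0: L_y + 34.4959 − 15 − 12.91·5.3 − 5 = 0 → L_y = 53.93 kN.
ΣF_x = 0: no horizontal applied forces, so L_x = 0.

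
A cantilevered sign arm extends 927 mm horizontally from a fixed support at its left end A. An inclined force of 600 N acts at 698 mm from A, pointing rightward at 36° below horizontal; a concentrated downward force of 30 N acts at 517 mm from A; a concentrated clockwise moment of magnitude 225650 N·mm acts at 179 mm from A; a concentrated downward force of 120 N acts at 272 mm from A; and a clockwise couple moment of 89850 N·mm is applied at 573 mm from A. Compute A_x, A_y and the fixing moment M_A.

ΣF_x = 0: A_x + 600·cos36° = 0 → A_x = -485.4 N.
ΣF_y = 0: A_y − 600·sin36° − 30 − 120 = 0 → A_y = 502.7 N.
ΣM about A: M_A − 600·sin36°·698 − 30·517 − 225650 − 120·272 − 89850 = 0 → M_A = 609800 N·mm.

A_x = -485.4 N, A_y = 502.7 N, M_A = 609800 N·mm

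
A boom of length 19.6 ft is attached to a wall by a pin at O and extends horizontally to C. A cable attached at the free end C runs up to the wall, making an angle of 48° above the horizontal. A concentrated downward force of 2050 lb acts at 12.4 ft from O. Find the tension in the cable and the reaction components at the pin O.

T = 1745 lb, O_x = 1168 lb, O_y = 753.1 lb

ΣM about O: T·sin48°·19.6 − 2050·12.4 = 0 → T = 25420/(19.6·0.743145) = 1745.2 ≈ 1745 lb.
ΣF_x = 0: O_x − T·cos48° = 0 → O_x = 1745.2 × 0.669131 = 1168 lb.
ΣF_y = 0: O_y + T·sin48° − 2050 = 0 → O_y = 2050 − 1745.2 × 0.743145 = 753.1 lb.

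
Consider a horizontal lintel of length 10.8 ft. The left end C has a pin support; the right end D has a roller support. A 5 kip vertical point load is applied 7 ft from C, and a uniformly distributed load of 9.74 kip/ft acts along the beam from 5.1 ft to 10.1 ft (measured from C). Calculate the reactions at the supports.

C_x = 0, C_y = 16.19 kip, D_y = 37.51 kip

Resultant of the distributed load: 9.74 × 5 = 48.7 kip at 7.6 ft from C.
ΣM about C: D_y·10.8 − 5·7 − (9.74·5)·7.6 = 0 → D_y = 405.12/10.8 = 37.5111 ≈ 37.51 kip.
ΣF_y = 0: C_y + 37.5111 − 5 − 9.74·5 = 0 → C_y = 16.19 kip.
ΣF_x = 0: no horizontal applied forces, so C_x = 0.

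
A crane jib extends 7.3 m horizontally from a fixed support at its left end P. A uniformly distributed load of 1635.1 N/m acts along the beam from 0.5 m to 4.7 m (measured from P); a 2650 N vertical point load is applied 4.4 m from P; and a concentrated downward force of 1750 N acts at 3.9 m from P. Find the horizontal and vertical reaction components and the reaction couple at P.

Resultant of the distributed load: 1635.1 × 4.2 = 6867.42 N at 2.6 m from P.
ΣF_x = 0: P_x = 0.
ΣF_y = 0: P_y − 1635.1·4.2 − 2650 − 1750 = 0 → P_y = 11270 N.
ΣM about P: M_P − (1635.1·4.2)·2.6 − 2650·4.4 − 1750·3.9 = 0 → M_P = 36340 N·m.

P_x = 0, P_y = 11270 N, M_P = 36340 N·m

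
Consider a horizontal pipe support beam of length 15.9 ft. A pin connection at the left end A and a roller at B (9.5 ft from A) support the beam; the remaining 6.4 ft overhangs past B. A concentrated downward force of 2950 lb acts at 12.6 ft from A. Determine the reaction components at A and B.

A_x = 0, A_y = -962.6 lb, B_y = 3913 lb

Taking moments about A: B_y·9.5 − 2950·12.6 = 0 → B_y = 37170/9.5 = 3912.63 ≈ 3913 lb.
ΣF_y = 0: A_y + 3912.63 − 2950 = 0 → A_y = -962.6 lb.
ΣF_x = 0: no horizontal applied forces, so A_x = 0.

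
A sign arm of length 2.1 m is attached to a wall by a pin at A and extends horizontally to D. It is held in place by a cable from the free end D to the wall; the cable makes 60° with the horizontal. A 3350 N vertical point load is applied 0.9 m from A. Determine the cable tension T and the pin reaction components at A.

ΣM about A: T·sin60°·2.1 − 3350·0.9 = 0 → T = 3015/(2.1·0.866025) = 1657.82 ≈ 1658 N.
ΣF_x = 0: A_x − T·cos60° = 0 → A_x = 1657.82 × 0.5 = 828.9 N.
ΣF_y = 0: A_y + T·sin60° − 3350 = 0 → A_y = 3350 − 1657.82 × 0.866025 = 1914 N.

T = 1658 N, A_x = 828.9 N, A_y = 1914 N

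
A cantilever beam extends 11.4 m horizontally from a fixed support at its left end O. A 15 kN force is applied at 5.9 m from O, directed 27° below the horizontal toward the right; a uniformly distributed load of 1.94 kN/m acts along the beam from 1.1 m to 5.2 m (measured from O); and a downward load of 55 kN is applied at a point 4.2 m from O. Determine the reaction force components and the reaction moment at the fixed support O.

Resultant of the distributed load: 1.94 × 4.1 = 7.954 kN at 3.15 m from O.
ΣF_x = 0: O_x + 15·cos27° = 0 → O_x = -13.37 kN.
ΣF_y = 0: O_y − 15·sin27° − 1.94·4.1 − 55 = 0 → O_y = 69.76 kN.
ΣM about O: M_O − 15·sin27°·5.9 − (1.94·4.1)·3.15 − 55·4.2 = 0 → M_O = 296.2 kN·m.

O_x = -13.37 kN, O_y = 69.76 kN, M_O = 296.2 kN·m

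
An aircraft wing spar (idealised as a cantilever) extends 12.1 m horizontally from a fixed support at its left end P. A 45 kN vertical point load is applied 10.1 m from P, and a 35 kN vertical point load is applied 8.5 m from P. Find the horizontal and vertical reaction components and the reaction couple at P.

P_x = 0, P_y = 80.00 kN, M_P = 752.0 kN·m

ΣF_x = 0: P_x = 0.
ΣF_y = 0: P_y − 45 − 35 = 0 → P_y = 80.00 kN.
ΣM about P: M_P − 45·10.1 − 35·8.5 = 0 → M_P = 752.0 kN·m.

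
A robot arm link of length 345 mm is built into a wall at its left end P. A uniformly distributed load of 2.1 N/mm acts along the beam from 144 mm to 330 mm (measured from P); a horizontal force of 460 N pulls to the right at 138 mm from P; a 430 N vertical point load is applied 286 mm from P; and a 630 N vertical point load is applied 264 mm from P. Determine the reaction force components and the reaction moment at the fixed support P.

P_x = -460.0 N, P_y = 1451 N, M_P = 381900 N·mm

Resultant of the distributed load: 2.1 × 186 = 390.6 N at 237 mm from P.
ΣF_x = 0: P_x + 460 = 0 → P_x = -460.0 N.
ΣF_y = 0: P_y − 2.1·186 − 430 − 630 = 0 → P_y = 1451 N.
ΣM about P: M_P − (2.1·186)·237 − 430·286 − 630·264 = 0 → M_P = 381900 N·mm.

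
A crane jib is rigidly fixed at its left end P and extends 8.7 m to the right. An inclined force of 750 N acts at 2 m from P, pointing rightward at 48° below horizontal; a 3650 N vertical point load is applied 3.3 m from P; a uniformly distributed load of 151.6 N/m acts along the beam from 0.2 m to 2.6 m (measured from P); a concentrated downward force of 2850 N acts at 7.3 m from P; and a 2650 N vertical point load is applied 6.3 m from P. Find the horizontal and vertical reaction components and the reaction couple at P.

P_x = -501.8 N, P_y = 10070 N, M_P = 51170 N·m

Resultant of the distributed load: 151.6 × 2.4 = 363.84 N at 1.4 m from P.
ΣF_x = 0: P_x + 750·cos48° = 0 → P_x = -501.8 N.
ΣF_y = 0: P_y − 750·sin48° − 3650 − 151.6·2.4 − 2850 − 2650 = 0 → P_y = 10070 N.
ΣM about P: M_P − 750·sin48°·2 − 3650·3.3 − (151.6·2.4)·1.4 − 2850·7.3 − 2650·6.3 = 0 → M_P = 51170 N·m.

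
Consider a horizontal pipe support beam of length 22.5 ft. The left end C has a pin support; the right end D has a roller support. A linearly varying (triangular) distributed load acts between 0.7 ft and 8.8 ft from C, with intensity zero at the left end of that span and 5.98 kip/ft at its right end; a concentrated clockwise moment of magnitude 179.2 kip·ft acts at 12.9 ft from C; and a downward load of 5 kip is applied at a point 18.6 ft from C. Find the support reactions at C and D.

C_x = 0, C_y = 10.56 kip, D_y = 18.66 kip

Resultant of the triangular load: ½ × 5.98 × 8.1 = 24.219 kip, acting at 6.1 ft from C (one-third of the span from the peak).
Taking moments about C: D_y·22.5 − (½·5.98·8.1)·6.1 − 179.2 − 5·18.6 = 0 → D_y = 419.9359/22.5 = 18.6638 ≈ 18.66 kip.
ΣF_y = 0: C_y + 18.6638 − ½·5.98·8.1 − 5 = 0 → C_y = 10.56 kip.
ΣF_x = 0: no horizontal applied forces, so C_x = 0.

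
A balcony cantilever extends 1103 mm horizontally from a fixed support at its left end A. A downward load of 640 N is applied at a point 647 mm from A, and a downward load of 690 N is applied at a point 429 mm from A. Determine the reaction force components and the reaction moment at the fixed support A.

A_x = 0, A_y = 1330 N, M_A = 710100 N·mm

ΣF_x = 0: A_x = 0.
ΣF_y = 0: A_y − 640 − 690 = 0 → A_y = 1330 N.
ΣM about A: M_A − 640·647 − 690·429 = 0 → M_A = 710100 N·mm.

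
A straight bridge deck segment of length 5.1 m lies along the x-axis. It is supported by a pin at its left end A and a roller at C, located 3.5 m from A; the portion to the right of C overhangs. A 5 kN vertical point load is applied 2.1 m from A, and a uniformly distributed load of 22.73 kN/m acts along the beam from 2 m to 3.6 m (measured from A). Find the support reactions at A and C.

Resultant of the distributed load: 22.73 × 1.6 = 36.368 kN at 2.8 m from A.
ΣM about A: C_y·3.5 − 5·2.1 − (22.73·1.6)·2.8 = 0 → C_y = 112.3304/3.5 = 32.0944 ≈ 32.09 kN.
ΣF_y = 0: A_y + 32.0944 − 5 − 22.73·1.6 = 0 → A_y = 9.274 kN.
ΣF_x = 0: no horizontal applied forces, so A_x = 0.

A_x = 0, A_y = 9.274 kN, C_y = 32.09 kN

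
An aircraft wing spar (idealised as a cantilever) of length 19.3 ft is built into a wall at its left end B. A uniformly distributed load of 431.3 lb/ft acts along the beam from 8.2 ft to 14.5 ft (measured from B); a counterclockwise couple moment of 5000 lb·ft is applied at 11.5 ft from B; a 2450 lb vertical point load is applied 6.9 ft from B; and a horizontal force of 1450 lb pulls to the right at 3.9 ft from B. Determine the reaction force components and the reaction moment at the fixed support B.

Resultant of the distributed load: 431.3 × 6.3 = 2717.19 lb at 11.35 ft from B.
ΣF_x = 0: B_x + 1450 = 0 → B_x = -1450 lb.
ΣF_y = 0: B_y − 431.3·6.3 − 2450 = 0 → B_y = 5167 lb.
ΣM about B: M_B − (431.3·6.3)·11.35 + 5000 − 2450·6.9 = 0 → M_B = 42750 lb·ft.

B_x = -1450 lb, B_y = 5167 lb, M_B = 42750 lb·ft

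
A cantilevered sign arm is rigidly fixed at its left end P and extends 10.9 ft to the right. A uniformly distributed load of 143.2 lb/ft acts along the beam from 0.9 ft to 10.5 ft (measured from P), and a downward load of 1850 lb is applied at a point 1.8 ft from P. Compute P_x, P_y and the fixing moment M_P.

P_x = 0, P_y = 3225 lb, M_P = 11170 lb·ft

Resultant of the distributed load: 143.2 × 9.6 = 1374.72 lb at 5.7 ft from P.
ΣF_x = 0: P_x = 0.
ΣF_y = 0: P_y − 143.2·9.6 − 1850 = 0 → P_y = 3225 lb.
ΣM about P: M_P − (143.2·9.6)·5.7 − 1850·1.8 = 0 → M_P = 11170 lb·ft.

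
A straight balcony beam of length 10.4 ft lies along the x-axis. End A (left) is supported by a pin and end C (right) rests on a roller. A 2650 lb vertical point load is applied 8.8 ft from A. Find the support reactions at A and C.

Taking moments about A: C_y·10.4 − 2650·8.8 = 0 → C_y = 23320/10.4 = 2242.31 ≈ 2242 lb.
ΣF_y = 0: A_y + 2242.31 − 2650 = 0 → A_y = 407.7 lb.
ΣF_x = 0: no horizontal applied forces, so A_x = 0.

A_x = 0, A_y = 407.7 lb, C_y = 2242 lb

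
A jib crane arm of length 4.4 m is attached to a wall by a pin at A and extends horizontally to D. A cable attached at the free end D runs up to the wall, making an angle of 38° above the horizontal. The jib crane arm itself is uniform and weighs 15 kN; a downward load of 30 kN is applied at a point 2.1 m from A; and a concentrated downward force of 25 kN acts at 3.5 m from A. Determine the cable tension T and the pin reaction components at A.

T = 67.74 kN, A_x = 53.38 kN, A_y = 28.30 kN

ΣM about A: T·sin38°·4.4 − 15·2.2 − 30·2.1 − 25·3.5 = 0 → T = 183.5/(4.4·0.615661) = 67.7395 ≈ 67.74 kN.
ΣF_x = 0: A_x − T·cos38° = 0 → A_x = 67.7395 × 0.788011 = 53.38 kN.
ΣF_y = 0: A_y + T·sin38° − 15 − 30 − 25 = 0 → A_y = 70 − 67.7395 × 0.615661 = 28.30 kN.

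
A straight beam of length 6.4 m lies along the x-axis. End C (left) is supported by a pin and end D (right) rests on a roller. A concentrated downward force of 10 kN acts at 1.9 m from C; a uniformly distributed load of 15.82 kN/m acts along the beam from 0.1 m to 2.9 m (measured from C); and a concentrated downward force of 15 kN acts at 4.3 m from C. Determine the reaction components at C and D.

C_x = 0, C_y = 45.87 kN, D_y = 23.43 kN

Resultant of the distributed load: 15.82 × 2.8 = 44.296 kN at 1.5 m from C.
Taking moments about C: D_y·6.4 − 10·1.9 − (15.82·2.8)·1.5 − 15·4.3 = 0 → D_y = 149.944/6.4 = 23.4287 ≈ 23.43 kN.
ΣF_y = 0: C_y + 23.4287 − 10 − 15.82·2.8 − 15 = 0 → C_y = 45.87 kN.
ΣF_x = 0: no horizontal applied forces, so C_x = 0.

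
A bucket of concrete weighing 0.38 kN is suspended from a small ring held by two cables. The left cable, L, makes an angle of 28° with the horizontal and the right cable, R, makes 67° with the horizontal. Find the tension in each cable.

ΣF_x = 0: −T_L·cos28° + T_R·cos67° = 0 → T_R = 2.25973·T_L.
ΣF_y = 0: T_L·sin28° + T_R·sin67° = 0.38.
Substitute: T_L·(0.469472 + 2.25973·0.920505) = 0.38 → T_L = 0.149045 ≈ 0.1490 kN.
Then T_R = 2.25973 × 0.149045 = 0.3368 kN.

T_L = 0.1490 kN, T_R = 0.3368 kN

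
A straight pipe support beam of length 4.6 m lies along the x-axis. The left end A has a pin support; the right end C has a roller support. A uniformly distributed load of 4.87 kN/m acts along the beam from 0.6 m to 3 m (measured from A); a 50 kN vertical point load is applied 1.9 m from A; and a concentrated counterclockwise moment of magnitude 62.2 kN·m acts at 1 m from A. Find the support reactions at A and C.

Resultant of the distributed load: 4.87 × 2.4 = 11.688 kN at 1.8 m from A.
Moments about A: C_y·4.6 − (4.87·2.4)·1.8 − 50·1.9 + 62.2 = 0 → C_y = 53.8384/4.6 = 11.704 ≈ 11.70 kN.
ΣF_y = 0: A_y + 11.704 − 4.87·2.4 − 50 = 0 → A_y = 49.98 kN.
ΣF_x = 0: no horizontal applied forces, so A_x = 0.

A_x = 0, A_y = 49.98 kN, C_y = 11.70 kN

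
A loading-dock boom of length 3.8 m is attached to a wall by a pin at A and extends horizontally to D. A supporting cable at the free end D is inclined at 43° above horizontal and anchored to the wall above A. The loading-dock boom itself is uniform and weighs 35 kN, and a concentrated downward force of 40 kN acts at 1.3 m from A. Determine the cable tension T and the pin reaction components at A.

T = 45.72 kN, A_x = 33.44 kN, A_y = 43.82 kN

ΣM about A: T·sin43°·3.8 − 35·1.9 − 40·1.3 = 0 → T = 118.5/(3.8·0.681998) = 45.7248 ≈ 45.72 kN.
ΣF_x = 0: A_x − T·cos43° = 0 → A_x = 45.7248 × 0.731354 = 33.44 kN.
ΣF_y = 0: A_y + T·sin43° − 35 − 40 = 0 → A_y = 75 − 45.7248 × 0.681998 = 43.82 kN.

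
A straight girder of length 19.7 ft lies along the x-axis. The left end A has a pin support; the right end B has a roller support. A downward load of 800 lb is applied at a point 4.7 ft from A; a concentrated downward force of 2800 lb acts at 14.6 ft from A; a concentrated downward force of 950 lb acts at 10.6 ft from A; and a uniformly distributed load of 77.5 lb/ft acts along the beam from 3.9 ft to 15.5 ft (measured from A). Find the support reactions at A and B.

A_x = 0, A_y = 2229 lb, B_y = 3220 lb

Resultant of the distributed load: 77.5 × 11.6 = 899 lb at 9.7 ft from A.
Moments about A: B_y·19.7 − 800·4.7 − 2800·14.6 − 950·10.6 − (77.5·11.6)·9.7 = 0 → B_y = 63430.3/19.7 = 3219.81 ≈ 3220 lb.
ΣF_y = 0: A_y + 3219.81 − 800 − 2800 − 950 − 77.5·11.6 = 0 → A_y = 2229 lb.
ΣF_x = 0: no horizontal applied forces, so A_x = 0.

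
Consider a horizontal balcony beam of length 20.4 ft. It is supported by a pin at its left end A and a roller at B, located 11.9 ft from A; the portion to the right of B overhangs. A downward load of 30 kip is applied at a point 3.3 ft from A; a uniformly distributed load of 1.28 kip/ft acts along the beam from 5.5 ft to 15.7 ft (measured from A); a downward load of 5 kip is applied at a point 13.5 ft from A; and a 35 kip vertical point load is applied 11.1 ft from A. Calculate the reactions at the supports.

A_x = 0, A_y = 24.79 kip, B_y = 58.27 kip

Resultant of the distributed load: 1.28 × 10.2 = 13.056 kip at 10.6 ft from A.
Taking moments about A: B_y·11.9 − 30·3.3 − (1.28·10.2)·10.6 − 5·13.5 − 35·11.1 = 0 → B_y = 693.3936/11.9 = 58.2684 ≈ 58.27 kip.
ΣF_y = 0: A_y + 58.2684 − 30 − 1.28·10.2 − 5 − 35 = 0 → A_y = 24.79 kip.
ΣF_x = 0: no horizontal applied forces, so A_x = 0.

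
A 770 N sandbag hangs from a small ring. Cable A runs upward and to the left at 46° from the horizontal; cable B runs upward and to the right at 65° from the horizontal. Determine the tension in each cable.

ΣF_x = 0: −T_A·cos46° + T_B·cos65° = 0 → T_B = 1.6437·T_A.
ΣF_y = 0: T_A·sin46° + T_B·sin65° = 770.
Substitute: T_A·(0.71934 + 1.6437·0.906308) = 770 → T_A = 348.568 ≈ 348.6 N.
Then T_B = 1.6437 × 348.568 = 572.9 N.

T_A = 348.6 N, T_B = 572.9 N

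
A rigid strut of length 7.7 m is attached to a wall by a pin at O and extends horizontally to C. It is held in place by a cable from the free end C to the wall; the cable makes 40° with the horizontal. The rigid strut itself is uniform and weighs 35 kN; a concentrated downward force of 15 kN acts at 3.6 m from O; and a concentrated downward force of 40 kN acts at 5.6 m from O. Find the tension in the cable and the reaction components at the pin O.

T = 83.39 kN, O_x = 63.88 kN, O_y = 36.40 kN

ΣM about O: T·sin40°·7.7 − 35·3.85 − 15·3.6 − 40·5.6 = 0 → T = 412.75/(7.7·0.642788) = 83.3928 ≈ 83.39 kN.
ΣF_x = 0: O_x − T·cos40° = 0 → O_x = 83.3928 × 0.766044 = 63.88 kN.
ΣF_y = 0: O_y + T·sin40° − 35 − 15 − 40 = 0 → O_y = 90 − 83.3928 × 0.642788 = 36.40 kN.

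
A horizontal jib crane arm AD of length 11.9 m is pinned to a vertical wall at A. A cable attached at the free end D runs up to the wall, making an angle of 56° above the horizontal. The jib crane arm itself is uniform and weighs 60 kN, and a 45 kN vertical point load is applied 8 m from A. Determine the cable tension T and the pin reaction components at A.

ΣM about A: T·sin56°·11.9 − 60·5.95 − 45·8 = 0 → T = 717/(11.9·0.829038) = 72.6771 ≈ 72.68 kN.
ΣF_x = 0: A_x − T·cos56° = 0 → A_x = 72.6771 × 0.559193 = 40.64 kN.
ΣF_y = 0: A_y + T·sin56° − 60 − 45 = 0 → A_y = 105 − 72.6771 × 0.829038 = 44.75 kN.

T = 72.68 kN, A_x = 40.64 kN, A_y = 44.75 kN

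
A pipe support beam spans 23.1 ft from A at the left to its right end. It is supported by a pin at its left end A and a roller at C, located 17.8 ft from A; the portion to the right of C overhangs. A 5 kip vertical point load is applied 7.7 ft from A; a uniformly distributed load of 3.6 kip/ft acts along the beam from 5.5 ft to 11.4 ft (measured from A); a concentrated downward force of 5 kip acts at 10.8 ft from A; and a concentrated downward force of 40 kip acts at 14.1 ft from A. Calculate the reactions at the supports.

A_x = 0, A_y = 24.27 kip, C_y = 46.97 kip

Resultant of the distributed load: 3.6 × 5.9 = 21.24 kip at 8.45 ft from A.
ΣM about A: C_y·17.8 − 5·7.7 − (3.6·5.9)·8.45 − 5·10.8 − 40·14.1 = 0 → C_y = 835.978/17.8 = 46.9651 ≈ 46.97 kip.
ΣF_y = 0: A_y + 46.9651 − 5 − 3.6·5.9 − 5 − 40 = 0 → A_y = 24.27 kip.
ΣF_x = 0: no horizontal applied forces, so A_x = 0.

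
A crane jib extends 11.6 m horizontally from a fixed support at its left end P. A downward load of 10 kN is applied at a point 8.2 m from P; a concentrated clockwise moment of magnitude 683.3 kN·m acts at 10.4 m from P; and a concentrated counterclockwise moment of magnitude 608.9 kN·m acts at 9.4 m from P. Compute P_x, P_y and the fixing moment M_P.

P_x = 0, P_y = 10.00 kN, M_P = 156.4 kN·m

ΣF_x = 0: P_x = 0.
ΣF_y = 0: P_y − 10 = 0 → P_y = 10.00 kN.
ΣM about P: M_P − 10·8.2 − 683.3 + 608.9 = 0 → M_P = 156.4 kN·m.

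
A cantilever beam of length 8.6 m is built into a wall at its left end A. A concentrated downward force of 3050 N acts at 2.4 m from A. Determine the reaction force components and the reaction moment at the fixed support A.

A_x = 0, A_y = 3050 N, M_A = 7320 N·m

ΣF_x = 0: A_x = 0.
ΣF_y = 0: A_y − 3050 = 0 → A_y = 3050 N.
ΣM about A: M_A − 3050·2.4 = 0 → M_A = 7320 N·m.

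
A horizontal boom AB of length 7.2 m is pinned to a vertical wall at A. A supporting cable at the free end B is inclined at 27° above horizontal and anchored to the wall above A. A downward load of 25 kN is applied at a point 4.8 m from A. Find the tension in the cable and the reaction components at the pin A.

T = 36.71 kN, A_x = 32.71 kN, A_y = 8.333 kN

ΣM about A: T·sin27°·7.2 − 25·4.8 = 0 → T = 120/(7.2·0.45399) = 36.7115 ≈ 36.71 kN.
ΣF_x = 0: A_x − T·cos27° = 0 → A_x = 36.7115 × 0.891007 = 32.71 kN.
ΣF_y = 0: A_y + T·sin27° − 25 = 0 → A_y = 25 − 36.7115 × 0.45399 = 8.333 kN.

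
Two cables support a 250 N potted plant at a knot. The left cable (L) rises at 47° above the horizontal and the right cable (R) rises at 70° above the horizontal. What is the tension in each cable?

T_L = 95.96 N, T_R = 191.4 N

ΣF_x = 0: −T_L·cos47° + T_R·cos70° = 0 → T_R = 1.99403·T_L.
ΣF_y = 0: T_L·sin47° + T_R·sin70° = 250.
Substitute: T_L·(0.731354 + 1.99403·0.939693) = 250 → T_L = 95.9645 ≈ 95.96 N.
Then T_R = 1.99403 × 95.9645 = 191.4 N.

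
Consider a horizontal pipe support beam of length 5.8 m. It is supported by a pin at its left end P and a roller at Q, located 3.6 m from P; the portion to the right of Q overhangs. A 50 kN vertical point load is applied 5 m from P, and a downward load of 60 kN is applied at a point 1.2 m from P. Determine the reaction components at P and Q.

Taking moments about P: Q_y·3.6 − 50·5 − 60·1.2 = 0 → Q_y = 322/3.6 = 89.4444 ≈ 89.44 kN.
ΣF_y = 0: P_y + 89.4444 − 50 − 60 = 0 → P_y = 20.56 kN.
ΣF_x = 0: no horizontal applied forces, so P_x = 0.

P_x = 0, P_y = 20.56 kN, Q_y = 89.44 kN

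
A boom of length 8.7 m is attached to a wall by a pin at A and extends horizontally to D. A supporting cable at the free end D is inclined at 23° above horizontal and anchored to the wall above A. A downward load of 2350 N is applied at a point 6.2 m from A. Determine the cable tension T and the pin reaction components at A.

ΣM about A: T·sin23°·8.7 − 2350·6.2 = 0 → T = 14570/(8.7·0.390731) = 4286.1 ≈ 4286 N.
ΣF_x = 0: A_x − T·cos23° = 0 → A_x = 4286.1 × 0.920505 = 3945 N.
ΣF_y = 0: A_y + T·sin23° − 2350 = 0 → A_y = 2350 − 4286.1 × 0.390731 = 675.3 N.

T = 4286 N, A_x = 3945 N, A_y = 675.3 N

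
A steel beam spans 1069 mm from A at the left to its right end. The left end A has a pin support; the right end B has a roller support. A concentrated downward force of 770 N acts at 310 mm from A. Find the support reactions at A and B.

ΣM about A: B_y·1069 − 770·310 = 0 → B_y = 238700/1069 = 223.293 ≈ 223.3 N.
ΣF_y = 0: A_y + 223.293 − 770 = 0 → A_y = 546.7 N.
ΣF_x = 0: no horizontal applied forces, so A_x = 0.

A_x = 0, A_y = 546.7 N, B_y = 223.3 N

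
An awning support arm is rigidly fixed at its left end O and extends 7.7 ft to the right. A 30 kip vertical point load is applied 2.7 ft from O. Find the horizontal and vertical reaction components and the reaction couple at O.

O_x = 0, O_y = 30.00 kip, M_O = 81.00 kip·ft

ΣF_x = 0: O_x = 0.
ΣF_y = 0: O_y − 30 = 0 → O_y = 30.00 kip.
ΣM about O: M_O − 30·2.7 = 0 → M_O = 81.00 kip·ft.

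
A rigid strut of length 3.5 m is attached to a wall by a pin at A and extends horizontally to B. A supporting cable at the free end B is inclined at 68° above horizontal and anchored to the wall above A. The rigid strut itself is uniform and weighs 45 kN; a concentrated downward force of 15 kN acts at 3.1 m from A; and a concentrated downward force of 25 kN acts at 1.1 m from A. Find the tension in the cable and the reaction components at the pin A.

ΣM about A: T·sin68°·3.5 − 45·1.75 − 15·3.1 − 25·1.1 = 0 → T = 152.75/(3.5·0.927184) = 47.0703 ≈ 47.07 kN.
ΣF_x = 0: A_x − T·cos68° = 0 → A_x = 47.0703 × 0.374607 = 17.63 kN.
ΣF_y = 0: A_y + T·sin68° − 45 − 15 − 25 = 0 → A_y = 85 − 47.0703 × 0.927184 = 41.36 kN.

T = 47.07 kN, A_x = 17.63 kN, A_y = 41.36 kN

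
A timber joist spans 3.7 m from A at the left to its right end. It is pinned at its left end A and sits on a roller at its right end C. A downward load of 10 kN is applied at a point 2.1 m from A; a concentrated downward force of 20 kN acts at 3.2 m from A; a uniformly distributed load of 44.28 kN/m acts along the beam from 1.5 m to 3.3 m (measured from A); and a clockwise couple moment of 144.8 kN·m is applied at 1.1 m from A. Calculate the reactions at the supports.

Resultant of the distributed load: 44.28 × 1.8 = 79.704 kN at 2.4 m from A.
Moments about A: C_y·3.7 − 10·2.1 − 20·3.2 − (44.28·1.8)·2.4 − 144.8 = 0 → C_y = 421.0896/3.7 = 113.808 ≈ 113.8 kN.
ΣF_y = 0: A_y + 113.808 − 10 − 20 − 44.28·1.8 = 0 → A_y = -4.104 kN.
ΣF_x = 0: no horizontal applied forces, so A_x = 0.

A_x = 0, A_y = -4.104 kN, C_y = 113.8 kN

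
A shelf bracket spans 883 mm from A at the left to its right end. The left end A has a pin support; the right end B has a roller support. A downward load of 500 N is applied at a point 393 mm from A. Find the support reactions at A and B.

Taking moments about A: B_y·883 − 500·393 = 0 → B_y = 196500/883 = 222.537 ≈ 222.5 N.
ΣF_y = 0: A_y + 222.537 − 500 = 0 → A_y = 277.5 N.
ΣF_x = 0: no horizontal applied forces, so A_x = 0.

A_x = 0, A_y = 277.5 N, B_y = 222.5 N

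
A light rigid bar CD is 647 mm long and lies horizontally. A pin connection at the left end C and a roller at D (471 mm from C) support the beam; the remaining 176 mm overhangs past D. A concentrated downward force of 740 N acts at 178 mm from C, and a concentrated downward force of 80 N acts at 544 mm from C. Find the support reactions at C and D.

ΣM about C: D_y·471 − 740·178 − 80·544 = 0 → D_y = 175240/471 = 372.059 ≈ 372.1 N.
ΣF_y = 0: C_y + 372.059 − 740 − 80 = 0 → C_y = 447.9 N.
ΣF_x = 0: no horizontal applied forces, so C_x = 0.

C_x = 0, C_y = 447.9 N, D_y = 372.1 N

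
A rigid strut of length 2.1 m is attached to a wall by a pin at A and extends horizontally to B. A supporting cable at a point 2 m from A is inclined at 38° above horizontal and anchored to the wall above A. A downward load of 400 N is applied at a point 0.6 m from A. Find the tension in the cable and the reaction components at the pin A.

T = 194.9 N, A_x = 153.6 N, A_y = 280.0 N

ΣM about A: T·sin38°·2 − 400·0.6 = 0 → T = 240/(2·0.615661) = 194.912 ≈ 194.9 N.
ΣF_x = 0: A_x − T·cos38° = 0 → A_x = 194.912 × 0.788011 = 153.6 N.
ΣF_y = 0: A_y + T·sin38° − 400 = 0 → A_y = 400 − 194.912 × 0.615661 = 280.0 N.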